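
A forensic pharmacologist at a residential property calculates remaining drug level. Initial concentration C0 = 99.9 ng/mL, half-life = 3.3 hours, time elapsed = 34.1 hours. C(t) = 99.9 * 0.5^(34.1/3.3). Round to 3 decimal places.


Drug concentration decay:
Number of half-lives = t / t_half = 34.1 / 3.3 = 10.333333
Decay factor = 0.5^10.333333 = 0.0007751
C(t) = 99.9 * 0.0007751 = 0.077 ng/mL

0.077


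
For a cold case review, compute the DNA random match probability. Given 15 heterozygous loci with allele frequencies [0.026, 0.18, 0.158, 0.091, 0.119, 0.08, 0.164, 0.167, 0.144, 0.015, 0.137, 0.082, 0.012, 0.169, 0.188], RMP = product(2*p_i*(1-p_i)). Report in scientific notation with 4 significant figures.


Computing RMP for 15 loci:
Locus 1: 2 * 0.026 * 0.974 = 0.050648
Locus 2: 2 * 0.18 * 0.82 = 0.2952
Locus 3: 2 * 0.158 * 0.842 = 0.266072
Locus 4: 2 * 0.091 * 0.909 = 0.165438
Locus 5: 2 * 0.119 * 0.881 = 0.209678
Locus 6: 2 * 0.08 * 0.92 = 0.1472
Locus 7: 2 * 0.164 * 0.836 = 0.274208
Locus 8: 2 * 0.167 * 0.833 = 0.278222
Locus 9: 2 * 0.144 * 0.856 = 0.246528
Locus 10: 2 * 0.015 * 0.985 = 0.02955
Locus 11: 2 * 0.137 * 0.863 = 0.236462
Locus 12: 2 * 0.082 * 0.918 = 0.150552
Locus 13: 2 * 0.012 * 0.988 = 0.023712
Locus 14: 2 * 0.169 * 0.831 = 0.280878
Locus 15: 2 * 0.188 * 0.812 = 0.305312
RMP = 8.172e-13

8.172e-13


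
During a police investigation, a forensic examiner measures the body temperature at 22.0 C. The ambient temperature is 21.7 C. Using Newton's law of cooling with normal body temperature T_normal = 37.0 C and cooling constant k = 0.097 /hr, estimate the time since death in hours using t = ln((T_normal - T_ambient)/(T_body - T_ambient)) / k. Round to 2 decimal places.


Using Newton's law of cooling:
t = ln((T_normal - T_ambient) / (T_body - T_ambient)) / k
T_normal - T_ambient = 15.3
T_body - T_ambient = 0.3
Ratio = 51
ln(ratio) = 3.931826
t = 3.931826 / 0.097 = 40.53 hours

40.53


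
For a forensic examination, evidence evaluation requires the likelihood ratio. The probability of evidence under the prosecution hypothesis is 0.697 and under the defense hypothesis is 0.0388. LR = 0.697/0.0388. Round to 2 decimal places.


Likelihood ratio calculation:
LR = P(E|Hp) / P(E|Hd)
LR = 0.697 / 0.0388
LR = 17.96

17.96


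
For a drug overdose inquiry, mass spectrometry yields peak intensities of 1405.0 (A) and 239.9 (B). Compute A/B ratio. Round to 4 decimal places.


Spectral peak ratio:
Peak A = 1405.0 counts
Peak B = 239.9 counts
Ratio = 1405.0 / 239.9 = 5.8566

5.8566


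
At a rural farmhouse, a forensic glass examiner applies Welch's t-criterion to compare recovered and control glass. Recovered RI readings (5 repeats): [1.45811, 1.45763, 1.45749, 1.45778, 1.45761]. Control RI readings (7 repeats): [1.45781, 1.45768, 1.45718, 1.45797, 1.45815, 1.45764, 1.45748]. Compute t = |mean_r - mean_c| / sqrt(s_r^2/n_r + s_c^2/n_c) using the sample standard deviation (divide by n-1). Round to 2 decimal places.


Welch's t-criterion for glass RI comparison:
Recovered mean = sum / n_r = 7.28862 / 5 = 1.457724
Control mean = sum / n_c = 10.20391 / 7 = 1.4577014
Recovered sample variance s_r^2 = 5.718e-08
Control sample variance s_c^2 = 1.01714e-07
Welch SE (unpooled) = sqrt(s_r^2/n_r + s_c^2/n_c) = sqrt(1.1436e-08 + 1.45306e-08) = sqrt(2.59666e-08) = 0.000161142
|mean_r - mean_c| = 2.25714e-05
t = 2.25714e-05 / 0.000161142 = 0.14

0.14


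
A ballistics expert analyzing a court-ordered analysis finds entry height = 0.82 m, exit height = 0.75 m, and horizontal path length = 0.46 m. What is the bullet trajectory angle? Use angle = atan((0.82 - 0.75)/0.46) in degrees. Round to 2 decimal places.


Bullet trajectory angle:
Height difference = 0.82 - 0.75 = 0.07 m
angle = atan(0.07 / 0.46)
angle = atan(0.152174)
angle = 8.65 degrees

8.65


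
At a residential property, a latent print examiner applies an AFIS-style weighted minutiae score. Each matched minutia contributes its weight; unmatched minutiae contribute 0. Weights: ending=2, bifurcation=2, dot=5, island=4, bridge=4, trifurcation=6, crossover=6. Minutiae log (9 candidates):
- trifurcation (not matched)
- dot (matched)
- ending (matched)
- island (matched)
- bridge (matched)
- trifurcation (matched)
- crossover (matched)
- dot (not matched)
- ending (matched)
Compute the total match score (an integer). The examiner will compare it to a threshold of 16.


Weighted minutiae match score:
  trifurcation: not matched, +0
  dot: matched, +5 (running total 5)
  ending: matched, +2 (running total 7)
  island: matched, +4 (running total 11)
  bridge: matched, +4 (running total 15)
  trifurcation: matched, +6 (running total 21)
  crossover: matched, +6 (running total 27)
  dot: not matched, +0
  ending: matched, +2 (running total 29)
Total score = 29
Threshold = 16; verdict = identification

29


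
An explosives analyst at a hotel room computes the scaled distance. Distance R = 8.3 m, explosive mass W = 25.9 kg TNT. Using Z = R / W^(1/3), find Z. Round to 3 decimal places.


Scaled distance calculation:
W^(1/3) = 25.9^(1/3) = 2.958693
Z = R / W^(1/3) = 8.3 / 2.958693
Z = 2.805 m/kg^(1/3)

2.805


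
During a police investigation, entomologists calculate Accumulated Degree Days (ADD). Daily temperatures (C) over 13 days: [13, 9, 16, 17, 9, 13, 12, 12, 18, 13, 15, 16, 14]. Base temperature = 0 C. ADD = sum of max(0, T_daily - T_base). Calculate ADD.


Computing ADD day by day:
Day 1: max(0, 13 - 0) = 13
Day 2: max(0, 9 - 0) = 9
Day 3: max(0, 16 - 0) = 16
Day 4: max(0, 17 - 0) = 17
Day 5: max(0, 9 - 0) = 9
Day 6: max(0, 13 - 0) = 13
Day 7: max(0, 12 - 0) = 12
Day 8: max(0, 12 - 0) = 12
Day 9: max(0, 18 - 0) = 18
Day 10: max(0, 13 - 0) = 13
Day 11: max(0, 15 - 0) = 15
Day 12: max(0, 16 - 0) = 16
Day 13: max(0, 14 - 0) = 14
Total ADD = 177

177


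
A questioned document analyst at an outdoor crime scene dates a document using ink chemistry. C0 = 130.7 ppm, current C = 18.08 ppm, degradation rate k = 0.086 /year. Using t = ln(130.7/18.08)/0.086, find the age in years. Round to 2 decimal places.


Document age estimation:
C0/C = 130.7 / 18.08 = 7.228982
ln(C0/C) = 1.978098
t = 1.978098 / 0.086 = 23.00 years

23.00


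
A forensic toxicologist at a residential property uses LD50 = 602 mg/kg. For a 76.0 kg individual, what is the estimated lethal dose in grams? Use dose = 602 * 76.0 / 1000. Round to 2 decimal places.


Lethal dose calculation:
Lethal dose = LD50 * body_weight / 1000
= 602 * 76.0 / 1000
= 45752 / 1000
= 45.75 g

45.75


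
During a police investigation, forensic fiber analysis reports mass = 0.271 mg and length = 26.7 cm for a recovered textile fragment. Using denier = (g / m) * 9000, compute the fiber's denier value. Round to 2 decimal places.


Denier calculation:
Mass in grams = 0.271 mg / 1000 = 0.000271 g
Length in meters = 26.7 cm / 100 = 0.267 m
Linear density = mass / length = 0.000271 / 0.267 = 0.00101498 g/m
Denier = (g/m) * 9000 = 0.00101498 * 9000 = 9.13

9.13


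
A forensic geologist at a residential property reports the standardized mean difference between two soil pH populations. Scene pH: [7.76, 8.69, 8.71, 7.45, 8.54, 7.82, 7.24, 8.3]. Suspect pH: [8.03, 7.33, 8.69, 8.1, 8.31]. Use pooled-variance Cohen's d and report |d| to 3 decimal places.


Pooled-variance Cohen's d for soil pH comparison:
Scene mean = 64.51 / 8 = 8.06375
Suspect mean = 40.46 / 5 = 8.092
Scene sample variance s_s^2 = 0.328484
Suspect sample variance s_c^2 = 0.24742
Pooled variance = ((n_s-1)*s_s^2 + (n_c-1)*s_c^2) / (n_s + n_c - 2) = 0.299006
Pooled SD = sqrt(0.299006) = 0.546814
Mean difference = -0.02825
|d| = |-0.02825| / 0.546814 = 0.052

0.052


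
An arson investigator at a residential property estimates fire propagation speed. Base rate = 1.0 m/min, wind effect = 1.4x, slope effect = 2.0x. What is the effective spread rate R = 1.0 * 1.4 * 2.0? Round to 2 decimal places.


Fire spread rate calculation:
R = R0 * wind_factor * slope_factor
= 1.0 * 1.4 * 2.0
= 1.4 * 2.0
= 2.80 m/min

2.80


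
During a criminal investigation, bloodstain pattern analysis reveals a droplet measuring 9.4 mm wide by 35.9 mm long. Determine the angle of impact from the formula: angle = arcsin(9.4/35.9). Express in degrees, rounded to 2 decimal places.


Blood spatter impact angle calculation:
width / length = 9.4 / 35.9 = 0.261838
angle = arcsin(0.261838)
angle = 15.18 degrees

15.18


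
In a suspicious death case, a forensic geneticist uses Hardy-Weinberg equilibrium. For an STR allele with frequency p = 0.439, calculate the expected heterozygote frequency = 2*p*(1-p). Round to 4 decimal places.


Hardy-Weinberg heterozygote frequency:
q = 1 - p = 1 - 0.439 = 0.561
2pq = 2 * 0.439 * 0.561 = 0.4926

0.4926


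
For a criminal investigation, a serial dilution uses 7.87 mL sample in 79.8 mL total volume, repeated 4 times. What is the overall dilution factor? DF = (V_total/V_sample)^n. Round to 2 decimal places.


Dilution factor calculation:
Single dilution = V_total / V_sample = 79.8 / 7.87 ≈ 10.139771
Number of dilutions = 4
Total DF = (79.8 / 7.87)^4 (full precision, rounded at the end) = 10570.92

10570.92


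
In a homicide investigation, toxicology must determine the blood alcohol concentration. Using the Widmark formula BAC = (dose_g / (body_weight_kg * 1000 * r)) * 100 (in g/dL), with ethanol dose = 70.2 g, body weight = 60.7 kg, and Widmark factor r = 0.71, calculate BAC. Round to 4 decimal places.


Applying the Widmark formula:
BAC = (dose_g / (body_wt * 1000 * r)) * 100
Denominator = 60.7 * 1000 * 0.71 = 43097
BAC = (70.2 / 43097) * 100
BAC = 0.1629 g/dL

0.1629


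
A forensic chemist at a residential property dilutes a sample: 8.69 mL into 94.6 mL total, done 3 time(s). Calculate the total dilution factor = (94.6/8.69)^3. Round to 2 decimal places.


Dilution factor calculation:
Single dilution = V_total / V_sample = 94.6 / 8.69 ≈ 10.886076
Number of dilutions = 3
Total DF = (94.6 / 8.69)^3 (full precision, rounded at the end) = 1290.07

1290.07


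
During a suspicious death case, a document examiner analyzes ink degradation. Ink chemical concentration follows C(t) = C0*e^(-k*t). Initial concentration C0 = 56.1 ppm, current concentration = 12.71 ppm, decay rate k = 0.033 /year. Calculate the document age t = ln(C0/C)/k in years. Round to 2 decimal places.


Document age estimation:
C0/C = 56.1 / 12.71 = 4.413847
ln(C0/C) = 1.484747
t = 1.484747 / 0.033 = 44.99 years

44.99


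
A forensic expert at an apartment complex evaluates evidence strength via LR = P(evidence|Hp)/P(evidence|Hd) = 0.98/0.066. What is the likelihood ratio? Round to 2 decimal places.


Likelihood ratio calculation:
LR = P(E|Hp) / P(E|Hd)
LR = 0.98 / 0.066
LR = 14.85

14.85


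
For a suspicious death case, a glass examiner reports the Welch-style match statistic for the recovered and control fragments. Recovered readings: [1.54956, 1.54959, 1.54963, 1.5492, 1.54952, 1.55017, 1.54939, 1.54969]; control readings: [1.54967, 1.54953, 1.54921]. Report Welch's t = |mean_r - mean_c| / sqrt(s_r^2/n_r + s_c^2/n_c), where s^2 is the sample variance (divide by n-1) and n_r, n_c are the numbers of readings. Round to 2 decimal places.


Welch's t-criterion for glass RI comparison:
Recovered mean = sum / n_r = 12.39675 / 8 = 1.5495938
Control mean = sum / n_c = 4.64841 / 3 = 1.54947
Recovered sample variance s_r^2 = 7.79696e-08
Control sample variance s_c^2 = 5.56e-08
Welch SE (unpooled) = sqrt(s_r^2/n_r + s_c^2/n_c) = sqrt(9.74621e-09 + 1.85333e-08) = sqrt(2.82795e-08) = 0.000168165
|mean_r - mean_c| = 0.00012375
t = 0.00012375 / 0.000168165 = 0.74

0.74


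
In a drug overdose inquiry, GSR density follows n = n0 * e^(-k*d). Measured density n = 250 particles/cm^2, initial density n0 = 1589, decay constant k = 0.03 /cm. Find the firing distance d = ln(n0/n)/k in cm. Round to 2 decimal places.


GSR distance calculation:
n0/n = 1589 / 250 = 6.356
ln(n0/n) = 1.849399
d = 1.849399 / 0.03 = 61.65 cm

61.65


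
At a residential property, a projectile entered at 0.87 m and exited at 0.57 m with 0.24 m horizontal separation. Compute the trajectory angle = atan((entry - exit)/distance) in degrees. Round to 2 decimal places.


Bullet trajectory angle:
Height difference = 0.87 - 0.57 = 0.3 m
angle = atan(0.3 / 0.24)
angle = atan(1.25)
angle = 51.34 degrees

51.34


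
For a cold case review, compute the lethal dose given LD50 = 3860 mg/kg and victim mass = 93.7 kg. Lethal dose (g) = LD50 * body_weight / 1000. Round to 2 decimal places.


Lethal dose calculation:
Lethal dose = LD50 * body_weight / 1000
= 3860 * 93.7 / 1000
= 361682 / 1000
= 361.68 g

361.68


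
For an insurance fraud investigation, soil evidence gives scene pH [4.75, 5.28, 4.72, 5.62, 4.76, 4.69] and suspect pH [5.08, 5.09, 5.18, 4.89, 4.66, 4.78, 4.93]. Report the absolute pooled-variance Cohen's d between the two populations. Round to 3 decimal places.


Pooled-variance Cohen's d for soil pH comparison:
Scene mean = 29.82 / 6 = 4.97
Suspect mean = 34.61 / 7 = 4.944286
Scene sample variance s_s^2 = 0.1504
Suspect sample variance s_c^2 = 0.034362
Pooled variance = ((n_s-1)*s_s^2 + (n_c-1)*s_c^2) / (n_s + n_c - 2) = 0.087106
Pooled SD = sqrt(0.087106) = 0.295137
Mean difference = 0.025714
|d| = |0.025714| / 0.295137 = 0.087

0.087


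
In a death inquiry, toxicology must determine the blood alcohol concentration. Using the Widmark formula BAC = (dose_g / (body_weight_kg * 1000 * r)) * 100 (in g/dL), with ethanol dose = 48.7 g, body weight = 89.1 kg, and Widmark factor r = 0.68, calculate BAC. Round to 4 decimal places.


Applying the Widmark formula:
BAC = (dose_g / (body_wt * 1000 * r)) * 100
Denominator = 89.1 * 1000 * 0.68 = 60588
BAC = (48.7 / 60588) * 100
BAC = 0.0804 g/dL

0.0804


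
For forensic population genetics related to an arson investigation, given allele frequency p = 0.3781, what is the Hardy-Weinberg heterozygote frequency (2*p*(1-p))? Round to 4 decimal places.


Hardy-Weinberg heterozygote frequency:
q = 1 - p = 1 - 0.3781 = 0.6219
2pq = 2 * 0.3781 * 0.6219 = 0.4703

0.4703


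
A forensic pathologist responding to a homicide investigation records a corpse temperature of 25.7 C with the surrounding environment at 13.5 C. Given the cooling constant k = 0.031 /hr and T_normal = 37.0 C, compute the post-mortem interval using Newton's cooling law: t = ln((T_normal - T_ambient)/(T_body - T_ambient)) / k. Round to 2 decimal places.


Using Newton's law of cooling:
t = ln((T_normal - T_ambient) / (T_body - T_ambient)) / k
T_normal - T_ambient = 23.5
T_body - T_ambient = 12.2
Ratio = 1.92623
ln(ratio) = 0.655565
t = 0.655565 / 0.031 = 21.15 hours

21.15


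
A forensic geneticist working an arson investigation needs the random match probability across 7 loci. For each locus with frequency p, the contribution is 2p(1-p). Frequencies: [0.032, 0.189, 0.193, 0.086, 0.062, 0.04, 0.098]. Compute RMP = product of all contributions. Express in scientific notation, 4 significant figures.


Computing RMP for 7 loci:
Locus 1: 2 * 0.032 * 0.968 = 0.061952
Locus 2: 2 * 0.189 * 0.811 = 0.306558
Locus 3: 2 * 0.193 * 0.807 = 0.311502
Locus 4: 2 * 0.086 * 0.914 = 0.157208
Locus 5: 2 * 0.062 * 0.938 = 0.116312
Locus 6: 2 * 0.04 * 0.96 = 0.0768
Locus 7: 2 * 0.098 * 0.902 = 0.176792
RMP = 1.469e-06

1.469e-06


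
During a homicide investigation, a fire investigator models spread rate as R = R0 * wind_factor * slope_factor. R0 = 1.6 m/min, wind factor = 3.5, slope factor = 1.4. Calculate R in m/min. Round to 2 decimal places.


Fire spread rate calculation:
R = R0 * wind_factor * slope_factor
= 1.6 * 3.5 * 1.4
= 5.6 * 1.4
= 7.84 m/min

7.84


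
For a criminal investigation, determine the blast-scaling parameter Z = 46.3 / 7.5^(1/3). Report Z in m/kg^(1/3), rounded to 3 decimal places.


Scaled distance calculation:
W^(1/3) = 7.5^(1/3) = 1.957434
Z = R / W^(1/3) = 46.3 / 1.957434
Z = 23.653 m/kg^(1/3)

23.653


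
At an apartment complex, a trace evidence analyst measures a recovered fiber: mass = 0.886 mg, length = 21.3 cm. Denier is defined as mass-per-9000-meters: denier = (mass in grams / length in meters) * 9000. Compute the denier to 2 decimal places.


Denier calculation:
Mass in grams = 0.886 mg / 1000 = 0.000886 g
Length in meters = 21.3 cm / 100 = 0.213 m
Linear density = mass / length = 0.000886 / 0.213 = 0.00415962 g/m
Denier = (g/m) * 9000 = 0.00415962 * 9000 = 37.44

37.44


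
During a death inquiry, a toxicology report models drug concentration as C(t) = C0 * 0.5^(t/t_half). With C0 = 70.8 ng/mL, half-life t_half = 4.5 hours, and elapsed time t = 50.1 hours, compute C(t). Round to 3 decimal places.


Drug concentration decay:
Number of half-lives = t / t_half = 50.1 / 4.5 = 11.133333
Decay factor = 0.5^11.133333 = 0.00044518
C(t) = 70.8 * 0.00044518 = 0.032 ng/mL

0.032


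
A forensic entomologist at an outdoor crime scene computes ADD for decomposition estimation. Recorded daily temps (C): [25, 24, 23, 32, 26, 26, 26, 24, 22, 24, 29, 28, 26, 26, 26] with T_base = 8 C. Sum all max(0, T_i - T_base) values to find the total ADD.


Computing ADD day by day:
Day 1: max(0, 25 - 8) = 17
Day 2: max(0, 24 - 8) = 16
Day 3: max(0, 23 - 8) = 15
Day 4: max(0, 32 - 8) = 24
Day 5: max(0, 26 - 8) = 18
Day 6: max(0, 26 - 8) = 18
Day 7: max(0, 26 - 8) = 18
Day 8: max(0, 24 - 8) = 16
Day 9: max(0, 22 - 8) = 14
Day 10: max(0, 24 - 8) = 16
Day 11: max(0, 29 - 8) = 21
Day 12: max(0, 28 - 8) = 20
Day 13: max(0, 26 - 8) = 18
Day 14: max(0, 26 - 8) = 18
Day 15: max(0, 26 - 8) = 18
Total ADD = 267

267


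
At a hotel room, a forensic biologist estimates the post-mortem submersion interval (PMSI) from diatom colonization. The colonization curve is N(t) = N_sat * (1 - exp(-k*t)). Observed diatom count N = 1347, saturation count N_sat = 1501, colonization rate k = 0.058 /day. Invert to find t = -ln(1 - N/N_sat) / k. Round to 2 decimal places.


PMSI from diatom colonization curve:
N / N_sat = 1347 / 1501 = 0.897402
1 - N/N_sat = 0.102598
ln(1 - N/N_sat) = -2.276937
t = -ln(1 - N/N_sat) / k = -(-2.276937) / 0.058 = 39.26 days

39.26


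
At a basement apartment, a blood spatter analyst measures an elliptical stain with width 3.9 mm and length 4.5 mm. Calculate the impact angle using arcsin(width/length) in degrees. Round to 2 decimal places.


Blood spatter impact angle calculation:
width / length = 3.9 / 4.5 = 0.866667
angle = arcsin(0.866667)
angle = 60.07 degrees

60.07


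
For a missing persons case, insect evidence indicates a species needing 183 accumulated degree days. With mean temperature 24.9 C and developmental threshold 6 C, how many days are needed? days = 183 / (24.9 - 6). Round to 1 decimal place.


Insect development time:
Effective temperature = avg_temp - T_base = 24.9 - 6 = 18.9 C
Days = ADD / effective_temp = 183 / 18.9 = 9.7 days

9.7


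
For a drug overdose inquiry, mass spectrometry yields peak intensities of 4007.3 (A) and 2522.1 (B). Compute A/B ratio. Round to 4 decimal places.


Spectral peak ratio:
Peak A = 4007.3 counts
Peak B = 2522.1 counts
Ratio = 4007.3 / 2522.1 = 1.5889

1.5889


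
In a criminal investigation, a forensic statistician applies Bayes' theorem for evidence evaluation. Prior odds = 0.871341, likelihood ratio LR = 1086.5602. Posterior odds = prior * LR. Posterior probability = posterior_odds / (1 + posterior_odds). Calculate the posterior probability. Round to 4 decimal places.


Bayesian evidence evaluation:
Posterior odds = prior_odds * LR = 0.871341 * 1086.5602 = 946.7645
Posterior probability = posterior_odds / (1 + posterior_odds)
= 946.7645 / (1 + 946.7645)
= 946.7645 / 947.7645
= 0.9989

0.9989


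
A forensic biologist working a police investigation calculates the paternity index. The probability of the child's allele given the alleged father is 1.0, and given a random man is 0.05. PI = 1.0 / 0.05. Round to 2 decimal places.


Paternity Index calculation:
PI = P(allele|father) / P(allele|random)
PI = 1.0 / 0.05
PI = 20.00

20.00


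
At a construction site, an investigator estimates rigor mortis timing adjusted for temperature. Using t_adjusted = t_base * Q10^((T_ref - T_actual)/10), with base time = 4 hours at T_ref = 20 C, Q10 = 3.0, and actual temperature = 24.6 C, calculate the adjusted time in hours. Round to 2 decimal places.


Rigor mortis time adjustment:
Exponent = (T_ref - T_actual) / 10 = (20 - 24.6) / 10 = -0.46
Q10 factor = 3.0^-0.46 = 0.60329
t_adjusted = 4 * 0.60329 = 2.41 hours

2.41


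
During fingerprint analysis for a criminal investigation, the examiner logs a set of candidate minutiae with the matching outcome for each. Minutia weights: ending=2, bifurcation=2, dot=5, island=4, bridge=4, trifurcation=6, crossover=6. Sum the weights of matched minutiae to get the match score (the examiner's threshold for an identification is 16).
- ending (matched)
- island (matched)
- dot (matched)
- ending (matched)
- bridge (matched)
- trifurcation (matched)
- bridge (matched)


Weighted minutiae match score:
  ending: matched, +2 (running total 2)
  island: matched, +4 (running total 6)
  dot: matched, +5 (running total 11)
  ending: matched, +2 (running total 13)
  bridge: matched, +4 (running total 17)
  trifurcation: matched, +6 (running total 23)
  bridge: matched, +4 (running total 27)
Total score = 27
Threshold = 16; verdict = identification

27


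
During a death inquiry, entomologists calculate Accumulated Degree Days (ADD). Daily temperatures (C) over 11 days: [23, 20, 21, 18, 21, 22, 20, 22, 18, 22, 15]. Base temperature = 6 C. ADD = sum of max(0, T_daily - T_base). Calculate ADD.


Computing ADD day by day:
Day 1: max(0, 23 - 6) = 17
Day 2: max(0, 20 - 6) = 14
Day 3: max(0, 21 - 6) = 15
Day 4: max(0, 18 - 6) = 12
Day 5: max(0, 21 - 6) = 15
Day 6: max(0, 22 - 6) = 16
Day 7: max(0, 20 - 6) = 14
Day 8: max(0, 22 - 6) = 16
Day 9: max(0, 18 - 6) = 12
Day 10: max(0, 22 - 6) = 16
Day 11: max(0, 15 - 6) = 9
Total ADD = 156

156


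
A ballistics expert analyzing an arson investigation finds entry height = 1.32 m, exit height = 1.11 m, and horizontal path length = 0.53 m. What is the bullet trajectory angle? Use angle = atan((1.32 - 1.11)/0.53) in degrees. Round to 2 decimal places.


Bullet trajectory angle:
Height difference = 1.32 - 1.11 = 0.21 m
angle = atan(0.21 / 0.53)
angle = atan(0.396226)
angle = 21.61 degrees

21.61


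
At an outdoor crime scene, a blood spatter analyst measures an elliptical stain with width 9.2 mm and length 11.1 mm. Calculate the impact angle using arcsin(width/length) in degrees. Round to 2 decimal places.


Blood spatter impact angle calculation:
width / length = 9.2 / 11.1 = 0.828829
angle = arcsin(0.828829)
angle = 55.98 degrees

55.98


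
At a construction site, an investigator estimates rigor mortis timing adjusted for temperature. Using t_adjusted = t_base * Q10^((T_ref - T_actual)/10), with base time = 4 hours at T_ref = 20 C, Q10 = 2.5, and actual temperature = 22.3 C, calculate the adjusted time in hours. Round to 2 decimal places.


Rigor mortis time adjustment:
Exponent = (T_ref - T_actual) / 10 = (20 - 22.3) / 10 = -0.23
Q10 factor = 2.5^-0.23 = 0.80998
t_adjusted = 4 * 0.80998 = 3.24 hours

3.24


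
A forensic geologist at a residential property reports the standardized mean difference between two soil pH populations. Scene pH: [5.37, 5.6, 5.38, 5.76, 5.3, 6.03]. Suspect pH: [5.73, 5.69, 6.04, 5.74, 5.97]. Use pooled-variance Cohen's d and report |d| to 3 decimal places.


Pooled-variance Cohen's d for soil pH comparison:
Scene mean = 33.44 / 6 = 5.573333
Suspect mean = 29.17 / 5 = 5.834
Scene sample variance s_s^2 = 0.079507
Suspect sample variance s_c^2 = 0.02533
Pooled variance = ((n_s-1)*s_s^2 + (n_c-1)*s_c^2) / (n_s + n_c - 2) = 0.055428
Pooled SD = sqrt(0.055428) = 0.235432
Mean difference = -0.260667
|d| = |-0.260667| / 0.235432 = 1.107

1.107


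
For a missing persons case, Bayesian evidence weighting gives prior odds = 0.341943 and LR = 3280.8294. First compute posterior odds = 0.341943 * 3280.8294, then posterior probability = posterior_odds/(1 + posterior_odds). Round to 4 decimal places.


Bayesian evidence evaluation:
Posterior odds = prior_odds * LR = 0.341943 * 3280.8294 = 1121.857
Posterior probability = posterior_odds / (1 + posterior_odds)
= 1121.857 / (1 + 1121.857)
= 1121.857 / 1122.857
= 0.9991

0.9991


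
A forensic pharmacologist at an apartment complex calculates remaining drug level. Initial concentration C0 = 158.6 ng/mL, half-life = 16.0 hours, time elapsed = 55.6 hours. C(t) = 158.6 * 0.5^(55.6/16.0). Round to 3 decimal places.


Drug concentration decay:
Number of half-lives = t / t_half = 55.6 / 16.0 = 3.475
Decay factor = 0.5^3.475 = 0.08993335
C(t) = 158.6 * 0.08993335 = 14.263 ng/mL

14.263


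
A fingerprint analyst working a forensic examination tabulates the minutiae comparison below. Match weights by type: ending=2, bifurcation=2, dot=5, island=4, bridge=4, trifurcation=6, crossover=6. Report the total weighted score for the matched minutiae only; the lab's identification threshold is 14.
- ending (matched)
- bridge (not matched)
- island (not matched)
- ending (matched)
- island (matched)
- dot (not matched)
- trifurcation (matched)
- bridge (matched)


Weighted minutiae match score:
  ending: matched, +2 (running total 2)
  bridge: not matched, +0
  island: not matched, +0
  ending: matched, +2 (running total 4)
  island: matched, +4 (running total 8)
  dot: not matched, +0
  trifurcation: matched, +6 (running total 14)
  bridge: matched, +4 (running total 18)
Total score = 18
Threshold = 14; verdict = identification

18


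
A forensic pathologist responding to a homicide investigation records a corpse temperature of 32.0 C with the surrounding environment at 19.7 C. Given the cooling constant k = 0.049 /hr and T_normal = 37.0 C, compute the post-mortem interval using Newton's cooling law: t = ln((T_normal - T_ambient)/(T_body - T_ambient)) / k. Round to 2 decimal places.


Using Newton's law of cooling:
t = ln((T_normal - T_ambient) / (T_body - T_ambient)) / k
T_normal - T_ambient = 17.3
T_body - T_ambient = 12.3
Ratio = 1.406504
ln(ratio) = 0.341107
t = 0.341107 / 0.049 = 6.96 hours

6.96


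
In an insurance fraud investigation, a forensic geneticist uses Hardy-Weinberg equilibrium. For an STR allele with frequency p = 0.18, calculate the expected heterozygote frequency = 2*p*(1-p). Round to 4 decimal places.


Hardy-Weinberg heterozygote frequency:
q = 1 - p = 1 - 0.18 = 0.82
2pq = 2 * 0.18 * 0.82 = 0.2952

0.2952


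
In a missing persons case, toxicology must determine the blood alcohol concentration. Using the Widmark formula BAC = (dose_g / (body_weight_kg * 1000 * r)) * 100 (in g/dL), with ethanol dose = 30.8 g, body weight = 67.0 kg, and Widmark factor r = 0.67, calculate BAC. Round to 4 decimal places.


Applying the Widmark formula:
BAC = (dose_g / (body_wt * 1000 * r)) * 100
Denominator = 67.0 * 1000 * 0.67 = 44890
BAC = (30.8 / 44890) * 100
BAC = 0.0686 g/dL

0.0686


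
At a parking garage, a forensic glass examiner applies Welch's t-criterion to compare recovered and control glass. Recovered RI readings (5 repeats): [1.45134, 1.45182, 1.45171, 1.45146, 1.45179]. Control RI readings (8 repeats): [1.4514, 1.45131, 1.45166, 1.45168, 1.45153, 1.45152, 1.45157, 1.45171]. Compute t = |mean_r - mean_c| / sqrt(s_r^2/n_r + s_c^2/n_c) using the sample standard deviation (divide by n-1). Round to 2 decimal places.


Welch's t-criterion for glass RI comparison:
Recovered mean = sum / n_r = 7.25812 / 5 = 1.451624
Control mean = sum / n_c = 11.61238 / 8 = 1.4515475
Recovered sample variance s_r^2 = 4.523e-08
Control sample variance s_c^2 = 1.94786e-08
Welch SE (unpooled) = sqrt(s_r^2/n_r + s_c^2/n_c) = sqrt(9.046e-09 + 2.43482e-09) = sqrt(1.14808e-08) = 0.000107148
|mean_r - mean_c| = 7.65e-05
t = 7.65e-05 / 0.000107148 = 0.71

0.71


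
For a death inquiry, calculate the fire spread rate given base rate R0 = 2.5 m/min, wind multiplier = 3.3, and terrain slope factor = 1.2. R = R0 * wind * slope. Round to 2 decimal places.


Fire spread rate calculation:
R = R0 * wind_factor * slope_factor
= 2.5 * 3.3 * 1.2
= 8.25 * 1.2
= 9.90 m/min

9.90


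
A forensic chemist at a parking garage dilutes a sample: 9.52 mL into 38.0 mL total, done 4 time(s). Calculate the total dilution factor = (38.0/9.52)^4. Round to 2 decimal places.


Dilution factor calculation:
Single dilution = V_total / V_sample = 38.0 / 9.52 ≈ 3.991597
Number of dilutions = 4
Total DF = (38.0 / 9.52)^4 (full precision, rounded at the end) = 253.86

253.86


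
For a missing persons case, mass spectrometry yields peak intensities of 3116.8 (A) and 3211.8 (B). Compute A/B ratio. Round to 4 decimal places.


Spectral peak ratio:
Peak A = 3116.8 counts
Peak B = 3211.8 counts
Ratio = 3116.8 / 3211.8 = 0.9704

0.9704


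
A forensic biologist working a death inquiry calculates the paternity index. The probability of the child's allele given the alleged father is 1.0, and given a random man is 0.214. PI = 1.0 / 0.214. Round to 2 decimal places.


Paternity Index calculation:
PI = P(allele|father) / P(allele|random)
PI = 1.0 / 0.214
PI = 4.67

4.67


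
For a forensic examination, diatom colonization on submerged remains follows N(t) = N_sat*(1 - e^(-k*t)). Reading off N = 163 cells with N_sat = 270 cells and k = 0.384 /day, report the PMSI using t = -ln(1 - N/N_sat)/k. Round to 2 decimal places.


PMSI from diatom colonization curve:
N / N_sat = 163 / 270 = 0.603704
1 - N/N_sat = 0.396296
ln(1 - N/N_sat) = -0.925594
t = -ln(1 - N/N_sat) / k = -(-0.925594) / 0.384 = 2.41 days

2.41


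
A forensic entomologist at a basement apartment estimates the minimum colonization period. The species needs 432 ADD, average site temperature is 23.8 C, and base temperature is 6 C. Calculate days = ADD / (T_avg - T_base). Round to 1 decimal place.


Insect development time:
Effective temperature = avg_temp - T_base = 23.8 - 6 = 17.8 C
Days = ADD / effective_temp = 432 / 17.8 = 24.3 days

24.3


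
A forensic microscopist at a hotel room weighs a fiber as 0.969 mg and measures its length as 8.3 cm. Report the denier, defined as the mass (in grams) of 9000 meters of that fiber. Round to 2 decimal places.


Denier calculation:
Mass in grams = 0.969 mg / 1000 = 0.000969 g
Length in meters = 8.3 cm / 100 = 0.083 m
Linear density = mass / length = 0.000969 / 0.083 = 0.0116747 g/m
Denier = (g/m) * 9000 = 0.0116747 * 9000 = 105.07

105.07


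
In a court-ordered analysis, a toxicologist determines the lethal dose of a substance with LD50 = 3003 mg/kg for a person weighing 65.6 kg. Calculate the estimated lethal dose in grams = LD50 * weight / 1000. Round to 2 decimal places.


Lethal dose calculation:
Lethal dose = LD50 * body_weight / 1000
= 3003 * 65.6 / 1000
= 196996.8 / 1000
= 197.00 g

197.00


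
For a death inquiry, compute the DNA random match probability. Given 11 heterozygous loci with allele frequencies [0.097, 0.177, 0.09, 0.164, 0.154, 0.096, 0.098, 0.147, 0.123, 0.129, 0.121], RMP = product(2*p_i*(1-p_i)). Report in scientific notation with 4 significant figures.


Computing RMP for 11 loci:
Locus 1: 2 * 0.097 * 0.903 = 0.175182
Locus 2: 2 * 0.177 * 0.823 = 0.291342
Locus 3: 2 * 0.09 * 0.91 = 0.1638
Locus 4: 2 * 0.164 * 0.836 = 0.274208
Locus 5: 2 * 0.154 * 0.846 = 0.260568
Locus 6: 2 * 0.096 * 0.904 = 0.173568
Locus 7: 2 * 0.098 * 0.902 = 0.176792
Locus 8: 2 * 0.147 * 0.853 = 0.250782
Locus 9: 2 * 0.123 * 0.877 = 0.215742
Locus 10: 2 * 0.129 * 0.871 = 0.224718
Locus 11: 2 * 0.121 * 0.879 = 0.212718
RMP = 4.740e-08

4.740e-08


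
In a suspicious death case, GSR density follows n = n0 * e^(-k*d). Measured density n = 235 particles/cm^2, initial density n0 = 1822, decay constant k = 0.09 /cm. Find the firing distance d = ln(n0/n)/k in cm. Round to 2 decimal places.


GSR distance calculation:
n0/n = 1822 / 235 = 7.753191
ln(n0/n) = 2.048105
d = 2.048105 / 0.09 = 22.76 cm

22.76


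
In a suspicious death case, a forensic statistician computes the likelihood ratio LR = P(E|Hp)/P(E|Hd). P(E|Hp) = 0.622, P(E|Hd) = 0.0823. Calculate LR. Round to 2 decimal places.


Likelihood ratio calculation:
LR = P(E|Hp) / P(E|Hd)
LR = 0.622 / 0.0823
LR = 7.56

7.56


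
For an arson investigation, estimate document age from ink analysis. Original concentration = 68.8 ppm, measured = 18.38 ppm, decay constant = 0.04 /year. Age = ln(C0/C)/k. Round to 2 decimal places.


Document age estimation:
C0/C = 68.8 / 18.38 = 3.743199
ln(C0/C) = 1.319941
t = 1.319941 / 0.04 = 33.00 years

33.00


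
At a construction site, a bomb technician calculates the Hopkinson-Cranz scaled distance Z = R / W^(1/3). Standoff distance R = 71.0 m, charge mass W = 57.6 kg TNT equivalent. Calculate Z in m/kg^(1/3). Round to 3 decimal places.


Scaled distance calculation:
W^(1/3) = 57.6^(1/3) = 3.861958
Z = R / W^(1/3) = 71.0 / 3.861958
Z = 18.384 m/kg^(1/3)

18.384


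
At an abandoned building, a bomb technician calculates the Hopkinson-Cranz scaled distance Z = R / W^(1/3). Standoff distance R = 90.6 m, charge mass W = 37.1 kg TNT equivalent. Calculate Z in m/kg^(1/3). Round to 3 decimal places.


Scaled distance calculation:
W^(1/3) = 37.1^(1/3) = 3.335221
Z = R / W^(1/3) = 90.6 / 3.335221
Z = 27.165 m/kg^(1/3)

27.165


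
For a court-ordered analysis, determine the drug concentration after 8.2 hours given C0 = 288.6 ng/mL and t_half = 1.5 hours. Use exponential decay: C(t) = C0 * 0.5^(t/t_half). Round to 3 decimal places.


Drug concentration decay:
Number of half-lives = t / t_half = 8.2 / 1.5 = 5.466667
Decay factor = 0.5^5.466667 = 0.02261358
C(t) = 288.6 * 0.02261358 = 6.526 ng/mL

6.526


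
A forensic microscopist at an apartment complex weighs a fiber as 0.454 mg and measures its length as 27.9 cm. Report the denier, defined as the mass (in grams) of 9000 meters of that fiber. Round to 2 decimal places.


Denier calculation:
Mass in grams = 0.454 mg / 1000 = 0.000454 g
Length in meters = 27.9 cm / 100 = 0.279 m
Linear density = mass / length = 0.000454 / 0.279 = 0.00162724 g/m
Denier = (g/m) * 9000 = 0.00162724 * 9000 = 14.65

14.65


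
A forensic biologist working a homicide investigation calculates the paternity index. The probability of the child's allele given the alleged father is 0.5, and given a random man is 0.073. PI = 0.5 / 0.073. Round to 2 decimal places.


Paternity Index calculation:
PI = P(allele|father) / P(allele|random)
PI = 0.5 / 0.073
PI = 6.85

6.85


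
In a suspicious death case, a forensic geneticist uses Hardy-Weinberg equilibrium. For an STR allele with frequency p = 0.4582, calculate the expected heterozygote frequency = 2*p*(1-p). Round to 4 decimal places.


Hardy-Weinberg heterozygote frequency:
q = 1 - p = 1 - 0.4582 = 0.5418
2pq = 2 * 0.4582 * 0.5418 = 0.4965

0.4965


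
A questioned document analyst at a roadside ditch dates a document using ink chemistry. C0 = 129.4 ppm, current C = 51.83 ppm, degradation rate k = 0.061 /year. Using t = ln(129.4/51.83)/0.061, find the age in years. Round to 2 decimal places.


Document age estimation:
C0/C = 129.4 / 51.83 = 2.496624
ln(C0/C) = 0.914939
t = 0.914939 / 0.061 = 15.00 years

15.00


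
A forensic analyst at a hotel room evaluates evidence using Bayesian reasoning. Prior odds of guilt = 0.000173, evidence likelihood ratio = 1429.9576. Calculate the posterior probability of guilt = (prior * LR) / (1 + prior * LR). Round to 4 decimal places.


Bayesian evidence evaluation:
Posterior odds = prior_odds * LR = 0.000173 * 1429.9576 = 0.2473827
Posterior probability = posterior_odds / (1 + posterior_odds)
= 0.2473827 / (1 + 0.2473827)
= 0.2473827 / 1.2473827
= 0.1983

0.1983


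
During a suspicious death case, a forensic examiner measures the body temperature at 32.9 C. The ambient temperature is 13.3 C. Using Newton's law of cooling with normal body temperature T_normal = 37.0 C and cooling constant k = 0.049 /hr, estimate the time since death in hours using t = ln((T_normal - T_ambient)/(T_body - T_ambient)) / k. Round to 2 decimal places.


Using Newton's law of cooling:
t = ln((T_normal - T_ambient) / (T_body - T_ambient)) / k
T_normal - T_ambient = 23.7
T_body - T_ambient = 19.6
Ratio = 1.209184
ln(ratio) = 0.189946
t = 0.189946 / 0.049 = 3.88 hours

3.88


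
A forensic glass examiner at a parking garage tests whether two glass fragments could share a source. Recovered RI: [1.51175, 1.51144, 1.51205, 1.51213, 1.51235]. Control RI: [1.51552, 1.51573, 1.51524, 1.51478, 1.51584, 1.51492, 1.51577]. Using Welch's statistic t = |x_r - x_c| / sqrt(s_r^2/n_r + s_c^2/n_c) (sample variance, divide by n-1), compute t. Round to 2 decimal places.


Welch's t-criterion for glass RI comparison:
Recovered mean = sum / n_r = 7.55972 / 5 = 1.511944
Control mean = sum / n_c = 10.6078 / 7 = 1.5154
Recovered sample variance s_r^2 = 1.2558e-07
Control sample variance s_c^2 = 1.82367e-07
Welch SE (unpooled) = sqrt(s_r^2/n_r + s_c^2/n_c) = sqrt(2.5116e-08 + 2.60524e-08) = sqrt(5.11684e-08) = 0.000226204
|mean_r - mean_c| = 0.003456
t = 0.003456 / 0.000226204 = 15.28

15.28


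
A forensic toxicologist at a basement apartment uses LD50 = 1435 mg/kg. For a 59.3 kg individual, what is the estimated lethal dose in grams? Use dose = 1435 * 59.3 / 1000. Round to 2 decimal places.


Lethal dose calculation:
Lethal dose = LD50 * body_weight / 1000
= 1435 * 59.3 / 1000
= 85095.5 / 1000
= 85.10 g

85.10


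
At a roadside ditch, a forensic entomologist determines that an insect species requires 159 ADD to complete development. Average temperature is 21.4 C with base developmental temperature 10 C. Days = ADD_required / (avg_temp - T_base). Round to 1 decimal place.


Insect development time:
Effective temperature = avg_temp - T_base = 21.4 - 10 = 11.4 C
Days = ADD / effective_temp = 159 / 11.4 = 13.9 days

13.9


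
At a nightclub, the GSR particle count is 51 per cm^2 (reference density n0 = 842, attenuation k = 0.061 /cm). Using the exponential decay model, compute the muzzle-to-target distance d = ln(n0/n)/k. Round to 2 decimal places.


GSR distance calculation:
n0/n = 842 / 51 = 16.509804
ln(n0/n) = 2.803954
d = 2.803954 / 0.061 = 45.97 cm

45.97


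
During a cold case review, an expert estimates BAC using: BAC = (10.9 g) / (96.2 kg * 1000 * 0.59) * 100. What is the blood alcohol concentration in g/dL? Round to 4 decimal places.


Applying the Widmark formula:
BAC = (dose_g / (body_wt * 1000 * r)) * 100
Denominator = 96.2 * 1000 * 0.59 = 56758
BAC = (10.9 / 56758) * 100
BAC = 0.0192 g/dL

0.0192


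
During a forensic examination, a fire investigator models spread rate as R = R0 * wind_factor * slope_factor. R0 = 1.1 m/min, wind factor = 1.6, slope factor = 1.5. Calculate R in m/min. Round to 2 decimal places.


Fire spread rate calculation:
R = R0 * wind_factor * slope_factor
= 1.1 * 1.6 * 1.5
= 1.76 * 1.5
= 2.64 m/min

2.64


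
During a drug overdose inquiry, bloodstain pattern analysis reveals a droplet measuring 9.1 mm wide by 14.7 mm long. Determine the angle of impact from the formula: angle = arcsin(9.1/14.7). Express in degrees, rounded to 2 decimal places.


Blood spatter impact angle calculation:
width / length = 9.1 / 14.7 = 0.619048
angle = arcsin(0.619048)
angle = 38.25 degrees

38.25


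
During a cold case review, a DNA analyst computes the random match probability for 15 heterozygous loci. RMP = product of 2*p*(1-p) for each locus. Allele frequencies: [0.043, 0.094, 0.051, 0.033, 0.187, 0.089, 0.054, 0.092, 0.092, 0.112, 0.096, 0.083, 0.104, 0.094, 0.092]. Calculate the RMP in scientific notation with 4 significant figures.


Computing RMP for 15 loci:
Locus 1: 2 * 0.043 * 0.957 = 0.082302
Locus 2: 2 * 0.094 * 0.906 = 0.170328
Locus 3: 2 * 0.051 * 0.949 = 0.096798
Locus 4: 2 * 0.033 * 0.967 = 0.063822
Locus 5: 2 * 0.187 * 0.813 = 0.304062
Locus 6: 2 * 0.089 * 0.911 = 0.162158
Locus 7: 2 * 0.054 * 0.946 = 0.102168
Locus 8: 2 * 0.092 * 0.908 = 0.167072
Locus 9: 2 * 0.092 * 0.908 = 0.167072
Locus 10: 2 * 0.112 * 0.888 = 0.198912
Locus 11: 2 * 0.096 * 0.904 = 0.173568
Locus 12: 2 * 0.083 * 0.917 = 0.152222
Locus 13: 2 * 0.104 * 0.896 = 0.186368
Locus 14: 2 * 0.094 * 0.906 = 0.170328
Locus 15: 2 * 0.092 * 0.908 = 0.167072
RMP = 3.394e-13

3.394e-13
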